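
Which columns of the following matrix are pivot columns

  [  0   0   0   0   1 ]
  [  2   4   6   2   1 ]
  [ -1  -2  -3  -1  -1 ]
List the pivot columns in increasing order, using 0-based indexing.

0, 4

Swap R1 and R2.
Multiply R1 by 1/2.
Add R1 to R3.
Add 1/2 times R2 to R3.
Subtract 1/2 times R2 from R1.
Pivot columns are the columns containing a leading 1.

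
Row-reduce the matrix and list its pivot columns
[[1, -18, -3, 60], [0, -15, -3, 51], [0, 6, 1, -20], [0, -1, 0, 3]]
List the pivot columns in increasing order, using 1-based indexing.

1, 2, 3

ρ2 := -1/15·ρ2
ρ3 := ρ3 − 6·ρ2
ρ4 := ρ4 + ρ2
ρ3 := -5·ρ3
ρ4 := ρ4 − 1/5·ρ3
ρ2 := ρ2 − 1/5·ρ3
ρ1 := ρ1 + 3·ρ3
ρ1 := ρ1 + 18·ρ2
Pivot columns are the columns containing a leading 1.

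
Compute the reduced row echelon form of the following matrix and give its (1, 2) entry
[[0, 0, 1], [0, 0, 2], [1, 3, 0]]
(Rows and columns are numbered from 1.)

Swap R1 and R3.
  [ 1  3  0 ]
  [ 0  0  2 ]
  [ 0  0  1 ]
Multiply R2 by 1/2.
  [ 1  3  0 ]
  [ 0  0  1 ]
  [ 0  0  1 ]
Subtract R2 from R3.
  [ 1  3  0 ]
  [ 0  0  1 ]
  [ 0  0  0 ]

3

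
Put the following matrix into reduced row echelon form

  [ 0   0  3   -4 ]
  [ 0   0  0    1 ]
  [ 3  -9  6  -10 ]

[[1, -3, 0, 0], [0, 0, 1, 0], [0, 0, 0, 1]]

ρ1 <-> ρ3
ρ1 := 1/3·ρ1
ρ2 <-> ρ3
ρ2 := 1/3·ρ2
ρ2 := ρ2 + 4/3·ρ3
ρ1 := ρ1 + 10/3·ρ3
ρ1 := ρ1 − 2·ρ2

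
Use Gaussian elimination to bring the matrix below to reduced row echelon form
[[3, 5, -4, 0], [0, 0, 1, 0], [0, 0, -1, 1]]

Multiply R1 by 1/3.
  [ 1  5/3  -4/3  0 ]
  [ 0    0     1  0 ]
  [ 0    0    -1  1 ]
Add R2 to R3.
  [ 1  5/3  -4/3  0 ]
  [ 0    0     1  0 ]
  [ 0    0     0  1 ]
Add 4/3 times R2 to R1.
  [ 1  5/3  0  0 ]
  [ 0    0  1  0 ]
  [ 0    0  0  1 ]

[[1, 5/3, 0, 0], [0, 0, 1, 0], [0, 0, 0, 1]]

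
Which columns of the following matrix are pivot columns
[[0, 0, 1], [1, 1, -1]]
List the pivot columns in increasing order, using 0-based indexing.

0, 2

R1 <-> R2
  [ 1  1  -1 ]
  [ 0  0   1 ]
R1 ← R1 + R2
  [ 1  1  0 ]
  [ 0  0  1 ]
Pivot columns are the columns containing a leading 1.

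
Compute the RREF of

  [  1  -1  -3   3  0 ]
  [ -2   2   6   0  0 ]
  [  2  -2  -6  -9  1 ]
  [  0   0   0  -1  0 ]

[[1, -1, -3, 0, 0], [0, 0, 0, 1, 0], [0, 0, 0, 0, 1], [0, 0, 0, 0, 0]]

Add 2 times ρ1 to ρ2.
  [ 1  -1  -3   3  0 ]
  [ 0   0   0   6  0 ]
  [ 2  -2  -6  -9  1 ]
  [ 0   0   0  -1  0 ]
Subtract 2 times ρ1 from ρ3.
  [ 1  -1  -3    3  0 ]
  [ 0   0   0    6  0 ]
  [ 0   0   0  -15  1 ]
  [ 0   0   0   -1  0 ]
Multiply ρ2 by 1/6.
  [ 1  -1  -3    3  0 ]
  [ 0   0   0    1  0 ]
  [ 0   0   0  -15  1 ]
  [ 0   0   0   -1  0 ]
Add 15 times ρ2 to ρ3.
  [ 1  -1  -3   3  0 ]
  [ 0   0   0   1  0 ]
  [ 0   0   0   0  1 ]
  [ 0   0   0  -1  0 ]
Add ρ2 to ρ4.
  [ 1  -1  -3  3  0 ]
  [ 0   0   0  1  0 ]
  [ 0   0   0  0  1 ]
  [ 0   0   0  0  0 ]
Subtract 3 times ρ2 from ρ1.
  [ 1  -1  -3  0  0 ]
  [ 0   0   0  1  0 ]
  [ 0   0   0  0  1 ]
  [ 0   0   0  0  0 ]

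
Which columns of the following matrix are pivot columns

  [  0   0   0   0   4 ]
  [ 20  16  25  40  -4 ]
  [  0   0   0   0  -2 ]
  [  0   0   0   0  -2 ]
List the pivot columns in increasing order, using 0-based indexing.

R1 ↔ R2
  [ 20  16  25  40  -4 ]
  [  0   0   0   0   4 ]
  [  0   0   0   0  -2 ]
  [  0   0   0   0  -2 ]
R1 ← 1/20·R1
  [ 1  4/5  5/4  2  -1/5 ]
  [ 0    0    0  0     4 ]
  [ 0    0    0  0    -2 ]
  [ 0    0    0  0    -2 ]
R2 ← 1/4·R2
  [ 1  4/5  5/4  2  -1/5 ]
  [ 0    0    0  0     1 ]
  [ 0    0    0  0    -2 ]
  [ 0    0    0  0    -2 ]
R3 ← R3 + 2·R2
  [ 1  4/5  5/4  2  -1/5 ]
  [ 0    0    0  0     1 ]
  [ 0    0    0  0     0 ]
  [ 0    0    0  0    -2 ]
R4 ← R4 + 2·R2
  [ 1  4/5  5/4  2  -1/5 ]
  [ 0    0    0  0     1 ]
  [ 0    0    0  0     0 ]
  [ 0    0    0  0     0 ]
R1 ← R1 + 1/5·R2
  [ 1  4/5  5/4  2  0 ]
  [ 0    0    0  0  1 ]
  [ 0    0    0  0  0 ]
  [ 0    0    0  0  0 ]
Pivot columns are the columns containing a leading 1.

0, 4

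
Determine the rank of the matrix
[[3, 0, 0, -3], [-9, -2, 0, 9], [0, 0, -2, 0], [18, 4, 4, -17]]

ρ1 ← 1/3·ρ1
  [  1   0   0   -1 ]
  [ -9  -2   0    9 ]
  [  0   0  -2    0 ]
  [ 18   4   4  -17 ]
ρ2 ← ρ2 + 9·ρ1
  [  1   0   0   -1 ]
  [  0  -2   0    0 ]
  [  0   0  -2    0 ]
  [ 18   4   4  -17 ]
ρ4 ← ρ4 − 18·ρ1
  [ 1   0   0  -1 ]
  [ 0  -2   0   0 ]
  [ 0   0  -2   0 ]
  [ 0   4   4   1 ]
ρ2 ← -1/2·ρ2
  [ 1  0   0  -1 ]
  [ 0  1   0   0 ]
  [ 0  0  -2   0 ]
  [ 0  4   4   1 ]
ρ4 ← ρ4 − 4·ρ2
  [ 1  0   0  -1 ]
  [ 0  1   0   0 ]
  [ 0  0  -2   0 ]
  [ 0  0   4   1 ]
ρ3 ← -1/2·ρ3
  [ 1  0  0  -1 ]
  [ 0  1  0   0 ]
  [ 0  0  1   0 ]
  [ 0  0  4   1 ]
ρ4 ← ρ4 − 4·ρ3
  [ 1  0  0  -1 ]
  [ 0  1  0   0 ]
  [ 0  0  1   0 ]
  [ 0  0  0   1 ]
ρ1 ← ρ1 + ρ4
  [ 1  0  0  0 ]
  [ 0  1  0  0 ]
  [ 0  0  1  0 ]
  [ 0  0  0  1 ]
The reduced form has 4 nonzero rows.

rank = 4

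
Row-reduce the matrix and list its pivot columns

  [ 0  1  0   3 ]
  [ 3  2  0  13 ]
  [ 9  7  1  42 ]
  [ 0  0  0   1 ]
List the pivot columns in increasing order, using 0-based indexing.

0, 1, 2, 3

R1 ↔ R2
  [ 3  2  0  13 ]
  [ 0  1  0   3 ]
  [ 9  7  1  42 ]
  [ 0  0  0   1 ]
R1 ← 1/3·R1
  [ 1  2/3  0  13/3 ]
  [ 0    1  0     3 ]
  [ 9    7  1    42 ]
  [ 0    0  0     1 ]
R3 ← R3 − 9·R1
  [ 1  2/3  0  13/3 ]
  [ 0    1  0     3 ]
  [ 0    1  1     3 ]
  [ 0    0  0     1 ]
R3 ← R3 − R2
  [ 1  2/3  0  13/3 ]
  [ 0    1  0     3 ]
  [ 0    0  1     0 ]
  [ 0    0  0     1 ]
R2 ← R2 − 3·R4
  [ 1  2/3  0  13/3 ]
  [ 0    1  0     0 ]
  [ 0    0  1     0 ]
  [ 0    0  0     1 ]
R1 ← R1 − 13/3·R4
  [ 1  2/3  0  0 ]
  [ 0    1  0  0 ]
  [ 0    0  1  0 ]
  [ 0    0  0  1 ]
R1 ← R1 − 2/3·R2
  [ 1  0  0  0 ]
  [ 0  1  0  0 ]
  [ 0  0  1  0 ]
  [ 0  0  0  1 ]
Pivot columns are the columns containing a leading 1.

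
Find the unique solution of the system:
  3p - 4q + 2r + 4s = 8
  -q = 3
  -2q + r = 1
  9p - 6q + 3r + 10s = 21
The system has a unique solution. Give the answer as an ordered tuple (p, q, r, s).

(2, -3, -5, 0)

Form the augmented matrix and row-reduce:
  [ 3  -4  2   4  |   8 ]
  [ 0  -1  0   0  |   3 ]
  [ 0  -2  1   0  |   1 ]
  [ 9  -6  3  10  |  21 ]
r1 ← 1/3·r1
  [ 1  -4/3  2/3  4/3  |  8/3 ]
  [ 0    -1    0    0  |    3 ]
  [ 0    -2    1    0  |    1 ]
  [ 9    -6    3   10  |   21 ]
r4 ← r4 − 9·r1
  [ 1  -4/3  2/3  4/3  |  8/3 ]
  [ 0    -1    0    0  |    3 ]
  [ 0    -2    1    0  |    1 ]
  [ 0     6   -3   -2  |   -3 ]
r2 ← -1·r2
  [ 1  -4/3  2/3  4/3  |  8/3 ]
  [ 0     1    0    0  |   -3 ]
  [ 0    -2    1    0  |    1 ]
  [ 0     6   -3   -2  |   -3 ]
r3 ← r3 + 2·r2
  [ 1  -4/3  2/3  4/3  |  8/3 ]
  [ 0     1    0    0  |   -3 ]
  [ 0     0    1    0  |   -5 ]
  [ 0     6   -3   -2  |   -3 ]
r4 ← r4 − 6·r2
  [ 1  -4/3  2/3  4/3  |  8/3 ]
  [ 0     1    0    0  |   -3 ]
  [ 0     0    1    0  |   -5 ]
  [ 0     0   -3   -2  |   15 ]
r4 ← r4 + 3·r3
  [ 1  -4/3  2/3  4/3  |  8/3 ]
  [ 0     1    0    0  |   -3 ]
  [ 0     0    1    0  |   -5 ]
  [ 0     0    0   -2  |    0 ]
r4 ← -1/2·r4
  [ 1  -4/3  2/3  4/3  |  8/3 ]
  [ 0     1    0    0  |   -3 ]
  [ 0     0    1    0  |   -5 ]
  [ 0     0    0    1  |    0 ]
r1 ← r1 − 4/3·r4
  [ 1  -4/3  2/3  0  |  8/3 ]
  [ 0     1    0  0  |   -3 ]
  [ 0     0    1  0  |   -5 ]
  [ 0     0    0  1  |    0 ]
r1 ← r1 − 2/3·r3
  [ 1  -4/3  0  0  |   6 ]
  [ 0     1  0  0  |  -3 ]
  [ 0     0  1  0  |  -5 ]
  [ 0     0  0  1  |   0 ]
r1 ← r1 + 4/3·r2
  [ 1  0  0  0  |   2 ]
  [ 0  1  0  0  |  -3 ]
  [ 0  0  1  0  |  -5 ]
  [ 0  0  0  1  |   0 ]
Reading off the last column: p = 2, q = -3, r = -5, s = 0.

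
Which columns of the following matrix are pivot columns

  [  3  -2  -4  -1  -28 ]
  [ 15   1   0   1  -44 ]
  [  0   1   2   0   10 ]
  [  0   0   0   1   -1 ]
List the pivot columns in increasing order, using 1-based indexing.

1, 2, 3, 4

r1 → 1/3·r1
r2 → r2 − 15·r1
r2 → 1/11·r2
r3 → r3 − r2
r3 → 11/2·r3
r3 → r3 + 3·r4
r2 → r2 − 6/11·r4
r1 → r1 + 1/3·r4
r2 → r2 − 20/11·r3
r1 → r1 + 4/3·r3
r1 → r1 + 2/3·r2
Pivot columns are the columns containing a leading 1.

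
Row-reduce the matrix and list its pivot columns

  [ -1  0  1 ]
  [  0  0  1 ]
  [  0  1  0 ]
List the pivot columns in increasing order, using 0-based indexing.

0, 1, 2

ρ1 := -1·ρ1
ρ2 <-> ρ3
ρ1 := ρ1 + ρ3
Pivot columns are the columns containing a leading 1.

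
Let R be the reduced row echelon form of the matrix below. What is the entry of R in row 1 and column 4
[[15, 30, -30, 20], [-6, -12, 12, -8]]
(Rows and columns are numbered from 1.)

4/3

R1 -> 1/15·R1
  [  1    2  -2  4/3 ]
  [ -6  -12  12   -8 ]
R2 -> R2 + 6·R1
  [ 1  2  -2  4/3 ]
  [ 0  0   0    0 ]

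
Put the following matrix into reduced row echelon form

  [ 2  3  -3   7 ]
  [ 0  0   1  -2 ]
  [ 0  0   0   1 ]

ρ1 -> 1/2·ρ1
  [ 1  3/2  -3/2  7/2 ]
  [ 0    0     1   -2 ]
  [ 0    0     0    1 ]
ρ2 -> ρ2 + 2·ρ3
  [ 1  3/2  -3/2  7/2 ]
  [ 0    0     1    0 ]
  [ 0    0     0    1 ]
ρ1 -> ρ1 − 7/2·ρ3
  [ 1  3/2  -3/2  0 ]
  [ 0    0     1  0 ]
  [ 0    0     0  1 ]
ρ1 -> ρ1 + 3/2·ρ2
  [ 1  3/2  0  0 ]
  [ 0    0  1  0 ]
  [ 0    0  0  1 ]

[[1, 3/2, 0, 0], [0, 0, 1, 0], [0, 0, 0, 1]]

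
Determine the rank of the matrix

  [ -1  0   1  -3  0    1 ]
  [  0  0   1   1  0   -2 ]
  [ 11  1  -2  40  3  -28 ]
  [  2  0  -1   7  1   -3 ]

rank = 4

R1 → -1·R1
  [  1  0  -1   3  0   -1 ]
  [  0  0   1   1  0   -2 ]
  [ 11  1  -2  40  3  -28 ]
  [  2  0  -1   7  1   -3 ]
R3 → R3 − 11·R1
  [ 1  0  -1  3  0   -1 ]
  [ 0  0   1  1  0   -2 ]
  [ 0  1   9  7  3  -17 ]
  [ 2  0  -1  7  1   -3 ]
R4 → R4 − 2·R1
  [ 1  0  -1  3  0   -1 ]
  [ 0  0   1  1  0   -2 ]
  [ 0  1   9  7  3  -17 ]
  [ 0  0   1  1  1   -1 ]
R2 ↔ R3
  [ 1  0  -1  3  0   -1 ]
  [ 0  1   9  7  3  -17 ]
  [ 0  0   1  1  0   -2 ]
  [ 0  0   1  1  1   -1 ]
R4 → R4 − R3
  [ 1  0  -1  3  0   -1 ]
  [ 0  1   9  7  3  -17 ]
  [ 0  0   1  1  0   -2 ]
  [ 0  0   0  0  1    1 ]
R2 → R2 − 3·R4
  [ 1  0  -1  3  0   -1 ]
  [ 0  1   9  7  0  -20 ]
  [ 0  0   1  1  0   -2 ]
  [ 0  0   0  0  1    1 ]
R2 → R2 − 9·R3
  [ 1  0  -1   3  0  -1 ]
  [ 0  1   0  -2  0  -2 ]
  [ 0  0   1   1  0  -2 ]
  [ 0  0   0   0  1   1 ]
R1 → R1 + R3
  [ 1  0  0   4  0  -3 ]
  [ 0  1  0  -2  0  -2 ]
  [ 0  0  1   1  0  -2 ]
  [ 0  0  0   0  1   1 ]
The reduced form has 4 nonzero rows.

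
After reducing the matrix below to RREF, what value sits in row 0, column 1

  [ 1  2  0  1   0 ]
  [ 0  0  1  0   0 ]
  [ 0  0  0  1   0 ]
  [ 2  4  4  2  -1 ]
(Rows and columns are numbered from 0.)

R4 -> R4 − 2·R1
  [ 1  2  0  1   0 ]
  [ 0  0  1  0   0 ]
  [ 0  0  0  1   0 ]
  [ 0  0  4  0  -1 ]
R4 -> R4 − 4·R2
  [ 1  2  0  1   0 ]
  [ 0  0  1  0   0 ]
  [ 0  0  0  1   0 ]
  [ 0  0  0  0  -1 ]
R4 -> -1·R4
  [ 1  2  0  1  0 ]
  [ 0  0  1  0  0 ]
  [ 0  0  0  1  0 ]
  [ 0  0  0  0  1 ]
R1 -> R1 − R3
  [ 1  2  0  0  0 ]
  [ 0  0  1  0  0 ]
  [ 0  0  0  1  0 ]
  [ 0  0  0  0  1 ]

2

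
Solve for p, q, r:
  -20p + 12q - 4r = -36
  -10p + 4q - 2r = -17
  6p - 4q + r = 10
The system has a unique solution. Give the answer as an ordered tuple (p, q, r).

Form the augmented matrix and row-reduce:
  [ -20  12  -4  |  -36 ]
  [ -10   4  -2  |  -17 ]
  [   6  -4   1  |   10 ]
ρ1 → -1/20·ρ1
  [   1  -3/5  1/5  |  9/5 ]
  [ -10     4   -2  |  -17 ]
  [   6    -4    1  |   10 ]
ρ2 → ρ2 + 10·ρ1
  [ 1  -3/5  1/5  |  9/5 ]
  [ 0    -2    0  |    1 ]
  [ 6    -4    1  |   10 ]
ρ3 → ρ3 − 6·ρ1
  [ 1  -3/5   1/5  |   9/5 ]
  [ 0    -2     0  |     1 ]
  [ 0  -2/5  -1/5  |  -4/5 ]
ρ2 → -1/2·ρ2
  [ 1  -3/5   1/5  |   9/5 ]
  [ 0     1     0  |  -1/2 ]
  [ 0  -2/5  -1/5  |  -4/5 ]
ρ3 → ρ3 + 2/5·ρ2
  [ 1  -3/5   1/5  |   9/5 ]
  [ 0     1     0  |  -1/2 ]
  [ 0     0  -1/5  |    -1 ]
ρ3 → -5·ρ3
  [ 1  -3/5  1/5  |   9/5 ]
  [ 0     1    0  |  -1/2 ]
  [ 0     0    1  |     5 ]
ρ1 → ρ1 − 1/5·ρ3
  [ 1  -3/5  0  |   4/5 ]
  [ 0     1  0  |  -1/2 ]
  [ 0     0  1  |     5 ]
ρ1 → ρ1 + 3/5·ρ2
  [ 1  0  0  |   1/2 ]
  [ 0  1  0  |  -1/2 ]
  [ 0  0  1  |     5 ]
Reading off the last column: p = 1/2, q = -1/2, r = 5.

(1/2, -1/2, 5)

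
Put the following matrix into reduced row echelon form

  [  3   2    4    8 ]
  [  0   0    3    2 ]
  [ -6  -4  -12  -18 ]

r1 := 1/3·r1
  [  1  2/3  4/3  8/3 ]
  [  0    0    3    2 ]
  [ -6   -4  -12  -18 ]
r3 := r3 + 6·r1
  [ 1  2/3  4/3  8/3 ]
  [ 0    0    3    2 ]
  [ 0    0   -4   -2 ]
r2 := 1/3·r2
  [ 1  2/3  4/3  8/3 ]
  [ 0    0    1  2/3 ]
  [ 0    0   -4   -2 ]
r3 := r3 + 4·r2
  [ 1  2/3  4/3  8/3 ]
  [ 0    0    1  2/3 ]
  [ 0    0    0  2/3 ]
r3 := 3/2·r3
  [ 1  2/3  4/3  8/3 ]
  [ 0    0    1  2/3 ]
  [ 0    0    0    1 ]
r2 := r2 − 2/3·r3
  [ 1  2/3  4/3  8/3 ]
  [ 0    0    1    0 ]
  [ 0    0    0    1 ]
r1 := r1 − 8/3·r3
  [ 1  2/3  4/3  0 ]
  [ 0    0    1  0 ]
  [ 0    0    0  1 ]
r1 := r1 − 4/3·r2
  [ 1  2/3  0  0 ]
  [ 0    0  1  0 ]
  [ 0    0  0  1 ]

[[1, 2/3, 0, 0], [0, 0, 1, 0], [0, 0, 0, 1]]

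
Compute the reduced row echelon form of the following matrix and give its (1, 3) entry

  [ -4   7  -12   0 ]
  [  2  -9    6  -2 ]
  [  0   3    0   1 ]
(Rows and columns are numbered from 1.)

Multiply R1 by -1/4.
  [ 1  -7/4  3   0 ]
  [ 2    -9  6  -2 ]
  [ 0     3  0   1 ]
Subtract 2 times R1 from R2.
  [ 1   -7/4  3   0 ]
  [ 0  -11/2  0  -2 ]
  [ 0      3  0   1 ]
Multiply R2 by -2/11.
  [ 1  -7/4  3     0 ]
  [ 0     1  0  4/11 ]
  [ 0     3  0     1 ]
Subtract 3 times R2 from R3.
  [ 1  -7/4  3      0 ]
  [ 0     1  0   4/11 ]
  [ 0     0  0  -1/11 ]
Multiply R3 by -11.
  [ 1  -7/4  3     0 ]
  [ 0     1  0  4/11 ]
  [ 0     0  0     1 ]
Subtract 4/11 times R3 from R2.
  [ 1  -7/4  3  0 ]
  [ 0     1  0  0 ]
  [ 0     0  0  1 ]
Add 7/4 times R2 to R1.
  [ 1  0  3  0 ]
  [ 0  1  0  0 ]
  [ 0  0  0  1 ]

3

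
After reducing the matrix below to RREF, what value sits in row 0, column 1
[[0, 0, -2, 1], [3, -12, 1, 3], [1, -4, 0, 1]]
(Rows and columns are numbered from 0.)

-4

R1 <=> R2
  [ 3  -12   1  3 ]
  [ 0    0  -2  1 ]
  [ 1   -4   0  1 ]
R1 → 1/3·R1
  [ 1  -4  1/3  1 ]
  [ 0   0   -2  1 ]
  [ 1  -4    0  1 ]
R3 → R3 − R1
  [ 1  -4   1/3  1 ]
  [ 0   0    -2  1 ]
  [ 0   0  -1/3  0 ]
R2 → -1/2·R2
  [ 1  -4   1/3     1 ]
  [ 0   0     1  -1/2 ]
  [ 0   0  -1/3     0 ]
R3 → R3 + 1/3·R2
  [ 1  -4  1/3     1 ]
  [ 0   0    1  -1/2 ]
  [ 0   0    0  -1/6 ]
R3 → -6·R3
  [ 1  -4  1/3     1 ]
  [ 0   0    1  -1/2 ]
  [ 0   0    0     1 ]
R2 → R2 + 1/2·R3
  [ 1  -4  1/3  1 ]
  [ 0   0    1  0 ]
  [ 0   0    0  1 ]
R1 → R1 − R3
  [ 1  -4  1/3  0 ]
  [ 0   0    1  0 ]
  [ 0   0    0  1 ]
R1 → R1 − 1/3·R2
  [ 1  -4  0  0 ]
  [ 0   0  1  0 ]
  [ 0   0  0  1 ]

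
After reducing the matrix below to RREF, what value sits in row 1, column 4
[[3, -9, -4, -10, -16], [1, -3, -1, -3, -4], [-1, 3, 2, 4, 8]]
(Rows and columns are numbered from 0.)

4

r1 -> 1/3·r1
  [  1  -3  -4/3  -10/3  -16/3 ]
  [  1  -3    -1     -3     -4 ]
  [ -1   3     2      4      8 ]
r2 -> r2 − r1
  [  1  -3  -4/3  -10/3  -16/3 ]
  [  0   0   1/3    1/3    4/3 ]
  [ -1   3     2      4      8 ]
r3 -> r3 + r1
  [ 1  -3  -4/3  -10/3  -16/3 ]
  [ 0   0   1/3    1/3    4/3 ]
  [ 0   0   2/3    2/3    8/3 ]
r2 -> 3·r2
  [ 1  -3  -4/3  -10/3  -16/3 ]
  [ 0   0     1      1      4 ]
  [ 0   0   2/3    2/3    8/3 ]
r3 -> r3 − 2/3·r2
  [ 1  -3  -4/3  -10/3  -16/3 ]
  [ 0   0     1      1      4 ]
  [ 0   0     0      0      0 ]
r1 -> r1 + 4/3·r2
  [ 1  -3  0  -2  0 ]
  [ 0   0  1   1  4 ]
  [ 0   0  0   0  0 ]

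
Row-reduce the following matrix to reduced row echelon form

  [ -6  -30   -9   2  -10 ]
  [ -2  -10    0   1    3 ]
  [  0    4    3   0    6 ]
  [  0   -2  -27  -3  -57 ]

[[1, 0, 0, 0, -1], [0, 1, 0, 0, 0], [0, 0, 1, 0, 2], [0, 0, 0, 1, 1]]

R1 ← -1/6·R1
  [  1    5  3/2  -1/3  5/3 ]
  [ -2  -10    0     1    3 ]
  [  0    4    3     0    6 ]
  [  0   -2  -27    -3  -57 ]
R2 ← R2 + 2·R1
  [ 1   5  3/2  -1/3   5/3 ]
  [ 0   0    3   1/3  19/3 ]
  [ 0   4    3     0     6 ]
  [ 0  -2  -27    -3   -57 ]
R2 ↔ R3
  [ 1   5  3/2  -1/3   5/3 ]
  [ 0   4    3     0     6 ]
  [ 0   0    3   1/3  19/3 ]
  [ 0  -2  -27    -3   -57 ]
R2 ← 1/4·R2
  [ 1   5  3/2  -1/3   5/3 ]
  [ 0   1  3/4     0   3/2 ]
  [ 0   0    3   1/3  19/3 ]
  [ 0  -2  -27    -3   -57 ]
R4 ← R4 + 2·R2
  [ 1  5    3/2  -1/3   5/3 ]
  [ 0  1    3/4     0   3/2 ]
  [ 0  0      3   1/3  19/3 ]
  [ 0  0  -51/2    -3   -54 ]
R3 ← 1/3·R3
  [ 1  5    3/2  -1/3   5/3 ]
  [ 0  1    3/4     0   3/2 ]
  [ 0  0      1   1/9  19/9 ]
  [ 0  0  -51/2    -3   -54 ]
R4 ← R4 + 51/2·R3
  [ 1  5  3/2  -1/3   5/3 ]
  [ 0  1  3/4     0   3/2 ]
  [ 0  0    1   1/9  19/9 ]
  [ 0  0    0  -1/6  -1/6 ]
R4 ← -6·R4
  [ 1  5  3/2  -1/3   5/3 ]
  [ 0  1  3/4     0   3/2 ]
  [ 0  0    1   1/9  19/9 ]
  [ 0  0    0     1     1 ]
R3 ← R3 − 1/9·R4
  [ 1  5  3/2  -1/3  5/3 ]
  [ 0  1  3/4     0  3/2 ]
  [ 0  0    1     0    2 ]
  [ 0  0    0     1    1 ]
R1 ← R1 + 1/3·R4
  [ 1  5  3/2  0    2 ]
  [ 0  1  3/4  0  3/2 ]
  [ 0  0    1  0    2 ]
  [ 0  0    0  1    1 ]
R2 ← R2 − 3/4·R3
  [ 1  5  3/2  0  2 ]
  [ 0  1    0  0  0 ]
  [ 0  0    1  0  2 ]
  [ 0  0    0  1  1 ]
R1 ← R1 − 3/2·R3
  [ 1  5  0  0  -1 ]
  [ 0  1  0  0   0 ]
  [ 0  0  1  0   2 ]
  [ 0  0  0  1   1 ]
R1 ← R1 − 5·R2
  [ 1  0  0  0  -1 ]
  [ 0  1  0  0   0 ]
  [ 0  0  1  0   2 ]
  [ 0  0  0  1   1 ]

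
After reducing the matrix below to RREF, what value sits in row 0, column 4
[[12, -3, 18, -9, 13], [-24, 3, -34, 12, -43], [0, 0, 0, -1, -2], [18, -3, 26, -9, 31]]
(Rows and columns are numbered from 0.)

R1 -> 1/12·R1
R2 -> R2 + 24·R1
R4 -> R4 − 18·R1
R2 -> -1/3·R2
R4 -> R4 − 3/2·R2
R3 -> -1·R3
R4 -> R4 − 3/2·R3
R2 -> R2 − 2·R3
R1 -> R1 + 3/4·R3
R1 -> R1 + 1/4·R2

3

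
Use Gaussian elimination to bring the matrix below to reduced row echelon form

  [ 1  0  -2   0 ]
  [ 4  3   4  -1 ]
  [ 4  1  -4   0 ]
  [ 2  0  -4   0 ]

[[1, 0, -2, 0], [0, 1, 4, 0], [0, 0, 0, 1], [0, 0, 0, 0]]

Subtract 4 times r1 from r2.
  [ 1  0  -2   0 ]
  [ 0  3  12  -1 ]
  [ 4  1  -4   0 ]
  [ 2  0  -4   0 ]
Subtract 4 times r1 from r3.
  [ 1  0  -2   0 ]
  [ 0  3  12  -1 ]
  [ 0  1   4   0 ]
  [ 2  0  -4   0 ]
Subtract 2 times r1 from r4.
  [ 1  0  -2   0 ]
  [ 0  3  12  -1 ]
  [ 0  1   4   0 ]
  [ 0  0   0   0 ]
Multiply r2 by 1/3.
  [ 1  0  -2     0 ]
  [ 0  1   4  -1/3 ]
  [ 0  1   4     0 ]
  [ 0  0   0     0 ]
Subtract r2 from r3.
  [ 1  0  -2     0 ]
  [ 0  1   4  -1/3 ]
  [ 0  0   0   1/3 ]
  [ 0  0   0     0 ]
Multiply r3 by 3.
  [ 1  0  -2     0 ]
  [ 0  1   4  -1/3 ]
  [ 0  0   0     1 ]
  [ 0  0   0     0 ]
Add 1/3 times r3 to r2.
  [ 1  0  -2  0 ]
  [ 0  1   4  0 ]
  [ 0  0   0  1 ]
  [ 0  0   0  0 ]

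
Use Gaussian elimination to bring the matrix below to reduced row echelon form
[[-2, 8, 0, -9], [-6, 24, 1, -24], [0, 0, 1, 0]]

Multiply ρ1 by -1/2.
  [  1  -4  0  9/2 ]
  [ -6  24  1  -24 ]
  [  0   0  1    0 ]
Add 6 times ρ1 to ρ2.
  [ 1  -4  0  9/2 ]
  [ 0   0  1    3 ]
  [ 0   0  1    0 ]
Subtract ρ2 from ρ3.
  [ 1  -4  0  9/2 ]
  [ 0   0  1    3 ]
  [ 0   0  0   -3 ]
Multiply ρ3 by -1/3.
  [ 1  -4  0  9/2 ]
  [ 0   0  1    3 ]
  [ 0   0  0    1 ]
Subtract 3 times ρ3 from ρ2.
  [ 1  -4  0  9/2 ]
  [ 0   0  1    0 ]
  [ 0   0  0    1 ]
Subtract 9/2 times ρ3 from ρ1.
  [ 1  -4  0  0 ]
  [ 0   0  1  0 ]
  [ 0   0  0  1 ]

[[1, -4, 0, 0], [0, 0, 1, 0], [0, 0, 0, 1]]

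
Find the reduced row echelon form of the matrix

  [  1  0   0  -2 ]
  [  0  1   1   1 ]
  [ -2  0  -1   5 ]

r3 -> r3 + 2·r1
r3 -> -1·r3
r2 -> r2 − r3

[[1, 0, 0, -2], [0, 1, 0, 2], [0, 0, 1, -1]]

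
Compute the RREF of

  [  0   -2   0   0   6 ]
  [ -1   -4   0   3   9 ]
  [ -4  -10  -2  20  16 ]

r1 <=> r2
r1 → -1·r1
r3 → r3 + 4·r1
r2 → -1/2·r2
r3 → r3 − 6·r2
r3 → -1/2·r3
r1 → r1 − 4·r2

[[1, 0, 0, -3, 3], [0, 1, 0, 0, -3], [0, 0, 1, -4, 1]]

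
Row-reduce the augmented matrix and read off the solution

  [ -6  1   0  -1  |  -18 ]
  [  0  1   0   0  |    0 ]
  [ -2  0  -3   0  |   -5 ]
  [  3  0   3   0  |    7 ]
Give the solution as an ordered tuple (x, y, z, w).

(2, 0, 1/3, 6)

Multiply R1 by -1/6.
  [  1  -1/6   0  1/6  |   3 ]
  [  0     1   0    0  |   0 ]
  [ -2     0  -3    0  |  -5 ]
  [  3     0   3    0  |   7 ]
Add 2 times R1 to R3.
  [ 1  -1/6   0  1/6  |  3 ]
  [ 0     1   0    0  |  0 ]
  [ 0  -1/3  -3  1/3  |  1 ]
  [ 3     0   3    0  |  7 ]
Subtract 3 times R1 from R4.
  [ 1  -1/6   0   1/6  |   3 ]
  [ 0     1   0     0  |   0 ]
  [ 0  -1/3  -3   1/3  |   1 ]
  [ 0   1/2   3  -1/2  |  -2 ]
Add 1/3 times R2 to R3.
  [ 1  -1/6   0   1/6  |   3 ]
  [ 0     1   0     0  |   0 ]
  [ 0     0  -3   1/3  |   1 ]
  [ 0   1/2   3  -1/2  |  -2 ]
Subtract 1/2 times R2 from R4.
  [ 1  -1/6   0   1/6  |   3 ]
  [ 0     1   0     0  |   0 ]
  [ 0     0  -3   1/3  |   1 ]
  [ 0     0   3  -1/2  |  -2 ]
Multiply R3 by -1/3.
  [ 1  -1/6  0   1/6  |     3 ]
  [ 0     1  0     0  |     0 ]
  [ 0     0  1  -1/9  |  -1/3 ]
  [ 0     0  3  -1/2  |    -2 ]
Subtract 3 times R3 from R4.
  [ 1  -1/6  0   1/6  |     3 ]
  [ 0     1  0     0  |     0 ]
  [ 0     0  1  -1/9  |  -1/3 ]
  [ 0     0  0  -1/6  |    -1 ]
Multiply R4 by -6.
  [ 1  -1/6  0   1/6  |     3 ]
  [ 0     1  0     0  |     0 ]
  [ 0     0  1  -1/9  |  -1/3 ]
  [ 0     0  0     1  |     6 ]
Add 1/9 times R4 to R3.
  [ 1  -1/6  0  1/6  |    3 ]
  [ 0     1  0    0  |    0 ]
  [ 0     0  1    0  |  1/3 ]
  [ 0     0  0    1  |    6 ]
Subtract 1/6 times R4 from R1.
  [ 1  -1/6  0  0  |    2 ]
  [ 0     1  0  0  |    0 ]
  [ 0     0  1  0  |  1/3 ]
  [ 0     0  0  1  |    6 ]
Add 1/6 times R2 to R1.
  [ 1  0  0  0  |    2 ]
  [ 0  1  0  0  |    0 ]
  [ 0  0  1  0  |  1/3 ]
  [ 0  0  0  1  |    6 ]
Reading off the last column: x = 2, y = 0, z = 1/3, w = 6.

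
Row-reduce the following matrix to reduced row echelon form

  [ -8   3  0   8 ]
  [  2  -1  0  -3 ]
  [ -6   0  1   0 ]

[[1, 0, 0, 1/2], [0, 1, 0, 4], [0, 0, 1, 3]]

R1 := -1/8·R1
  [  1  -3/8  0  -1 ]
  [  2    -1  0  -3 ]
  [ -6     0  1   0 ]
R2 := R2 − 2·R1
  [  1  -3/8  0  -1 ]
  [  0  -1/4  0  -1 ]
  [ -6     0  1   0 ]
R3 := R3 + 6·R1
  [ 1  -3/8  0  -1 ]
  [ 0  -1/4  0  -1 ]
  [ 0  -9/4  1  -6 ]
R2 := -4·R2
  [ 1  -3/8  0  -1 ]
  [ 0     1  0   4 ]
  [ 0  -9/4  1  -6 ]
R3 := R3 + 9/4·R2
  [ 1  -3/8  0  -1 ]
  [ 0     1  0   4 ]
  [ 0     0  1   3 ]
R1 := R1 + 3/8·R2
  [ 1  0  0  1/2 ]
  [ 0  1  0    4 ]
  [ 0  0  1    3 ]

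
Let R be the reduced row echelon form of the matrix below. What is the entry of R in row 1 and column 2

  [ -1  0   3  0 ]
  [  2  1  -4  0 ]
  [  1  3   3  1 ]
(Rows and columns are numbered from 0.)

R1 := -1·R1
  [ 1  0  -3  0 ]
  [ 2  1  -4  0 ]
  [ 1  3   3  1 ]
R2 := R2 − 2·R1
  [ 1  0  -3  0 ]
  [ 0  1   2  0 ]
  [ 1  3   3  1 ]
R3 := R3 − R1
  [ 1  0  -3  0 ]
  [ 0  1   2  0 ]
  [ 0  3   6  1 ]
R3 := R3 − 3·R2
  [ 1  0  -3  0 ]
  [ 0  1   2  0 ]
  [ 0  0   0  1 ]

2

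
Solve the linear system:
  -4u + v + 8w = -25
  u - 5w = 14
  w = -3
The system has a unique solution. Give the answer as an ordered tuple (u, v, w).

(-1, -5, -3)

Form the augmented matrix and row-reduce:
  [ -4  1   8  |  -25 ]
  [  1  0  -5  |   14 ]
  [  0  0   1  |   -3 ]
Multiply R1 by -1/4.
  [ 1  -1/4  -2  |  25/4 ]
  [ 1     0  -5  |    14 ]
  [ 0     0   1  |    -3 ]
Subtract R1 from R2.
  [ 1  -1/4  -2  |  25/4 ]
  [ 0   1/4  -3  |  31/4 ]
  [ 0     0   1  |    -3 ]
Multiply R2 by 4.
  [ 1  -1/4   -2  |  25/4 ]
  [ 0     1  -12  |    31 ]
  [ 0     0    1  |    -3 ]
Add 12 times R3 to R2.
  [ 1  -1/4  -2  |  25/4 ]
  [ 0     1   0  |    -5 ]
  [ 0     0   1  |    -3 ]
Add 2 times R3 to R1.
  [ 1  -1/4  0  |  1/4 ]
  [ 0     1  0  |   -5 ]
  [ 0     0  1  |   -3 ]
Add 1/4 times R2 to R1.
  [ 1  0  0  |  -1 ]
  [ 0  1  0  |  -5 ]
  [ 0  0  1  |  -3 ]
Reading off the last column: u = -1, v = -5, w = -3.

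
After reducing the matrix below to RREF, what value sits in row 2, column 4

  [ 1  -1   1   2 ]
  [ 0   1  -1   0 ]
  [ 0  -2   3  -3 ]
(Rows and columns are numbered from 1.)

R3 → R3 + 2·R2
  [ 1  -1   1   2 ]
  [ 0   1  -1   0 ]
  [ 0   0   1  -3 ]
R2 → R2 + R3
  [ 1  -1  1   2 ]
  [ 0   1  0  -3 ]
  [ 0   0  1  -3 ]
R1 → R1 − R3
  [ 1  -1  0   5 ]
  [ 0   1  0  -3 ]
  [ 0   0  1  -3 ]
R1 → R1 + R2
  [ 1  0  0   2 ]
  [ 0  1  0  -3 ]
  [ 0  0  1  -3 ]

-3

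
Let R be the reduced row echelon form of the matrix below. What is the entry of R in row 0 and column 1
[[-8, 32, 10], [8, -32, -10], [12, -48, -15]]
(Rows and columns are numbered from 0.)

-4

ρ1 -> -1/8·ρ1
  [  1   -4  -5/4 ]
  [  8  -32   -10 ]
  [ 12  -48   -15 ]
ρ2 -> ρ2 − 8·ρ1
  [  1   -4  -5/4 ]
  [  0    0     0 ]
  [ 12  -48   -15 ]
ρ3 -> ρ3 − 12·ρ1
  [ 1  -4  -5/4 ]
  [ 0   0     0 ]
  [ 0   0     0 ]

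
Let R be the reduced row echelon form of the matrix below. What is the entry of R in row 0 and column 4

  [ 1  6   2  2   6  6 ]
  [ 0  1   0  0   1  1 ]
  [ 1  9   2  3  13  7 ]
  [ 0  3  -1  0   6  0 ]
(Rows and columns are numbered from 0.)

Subtract ρ1 from ρ3.
  [ 1  6   2  2  6  6 ]
  [ 0  1   0  0  1  1 ]
  [ 0  3   0  1  7  1 ]
  [ 0  3  -1  0  6  0 ]
Subtract 3 times ρ2 from ρ3.
  [ 1  6   2  2  6   6 ]
  [ 0  1   0  0  1   1 ]
  [ 0  0   0  1  4  -2 ]
  [ 0  3  -1  0  6   0 ]
Subtract 3 times ρ2 from ρ4.
  [ 1  6   2  2  6   6 ]
  [ 0  1   0  0  1   1 ]
  [ 0  0   0  1  4  -2 ]
  [ 0  0  -1  0  3  -3 ]
Swap ρ3 and ρ4.
  [ 1  6   2  2  6   6 ]
  [ 0  1   0  0  1   1 ]
  [ 0  0  -1  0  3  -3 ]
  [ 0  0   0  1  4  -2 ]
Multiply ρ3 by -1.
  [ 1  6  2  2   6   6 ]
  [ 0  1  0  0   1   1 ]
  [ 0  0  1  0  -3   3 ]
  [ 0  0  0  1   4  -2 ]
Subtract 2 times ρ4 from ρ1.
  [ 1  6  2  0  -2  10 ]
  [ 0  1  0  0   1   1 ]
  [ 0  0  1  0  -3   3 ]
  [ 0  0  0  1   4  -2 ]
Subtract 2 times ρ3 from ρ1.
  [ 1  6  0  0   4   4 ]
  [ 0  1  0  0   1   1 ]
  [ 0  0  1  0  -3   3 ]
  [ 0  0  0  1   4  -2 ]
Subtract 6 times ρ2 from ρ1.
  [ 1  0  0  0  -2  -2 ]
  [ 0  1  0  0   1   1 ]
  [ 0  0  1  0  -3   3 ]
  [ 0  0  0  1   4  -2 ]

-2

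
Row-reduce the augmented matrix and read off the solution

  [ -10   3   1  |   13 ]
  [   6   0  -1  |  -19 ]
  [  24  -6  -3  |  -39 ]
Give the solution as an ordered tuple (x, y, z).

(-3, -6, 1)

R1 -> -1/10·R1
  [  1  -3/10  -1/10  |  -13/10 ]
  [  6      0     -1  |     -19 ]
  [ 24     -6     -3  |     -39 ]
R2 -> R2 − 6·R1
  [  1  -3/10  -1/10  |  -13/10 ]
  [  0    9/5   -2/5  |   -56/5 ]
  [ 24     -6     -3  |     -39 ]
R3 -> R3 − 24·R1
  [ 1  -3/10  -1/10  |  -13/10 ]
  [ 0    9/5   -2/5  |   -56/5 ]
  [ 0    6/5   -3/5  |   -39/5 ]
R2 -> 5/9·R2
  [ 1  -3/10  -1/10  |  -13/10 ]
  [ 0      1   -2/9  |   -56/9 ]
  [ 0    6/5   -3/5  |   -39/5 ]
R3 -> R3 − 6/5·R2
  [ 1  -3/10  -1/10  |  -13/10 ]
  [ 0      1   -2/9  |   -56/9 ]
  [ 0      0   -1/3  |    -1/3 ]
R3 -> -3·R3
  [ 1  -3/10  -1/10  |  -13/10 ]
  [ 0      1   -2/9  |   -56/9 ]
  [ 0      0      1  |       1 ]
R2 -> R2 + 2/9·R3
  [ 1  -3/10  -1/10  |  -13/10 ]
  [ 0      1      0  |      -6 ]
  [ 0      0      1  |       1 ]
R1 -> R1 + 1/10·R3
  [ 1  -3/10  0  |  -6/5 ]
  [ 0      1  0  |    -6 ]
  [ 0      0  1  |     1 ]
R1 -> R1 + 3/10·R2
  [ 1  0  0  |  -3 ]
  [ 0  1  0  |  -6 ]
  [ 0  0  1  |   1 ]
Reading off the last column: x = -3, y = -6, z = 1.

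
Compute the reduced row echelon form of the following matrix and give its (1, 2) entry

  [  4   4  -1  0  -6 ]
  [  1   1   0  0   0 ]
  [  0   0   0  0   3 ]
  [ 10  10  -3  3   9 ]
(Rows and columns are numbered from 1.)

ρ1 -> 1/4·ρ1
  [  1   1  -1/4  0  -3/2 ]
  [  1   1     0  0     0 ]
  [  0   0     0  0     3 ]
  [ 10  10    -3  3     9 ]
ρ2 -> ρ2 − ρ1
  [  1   1  -1/4  0  -3/2 ]
  [  0   0   1/4  0   3/2 ]
  [  0   0     0  0     3 ]
  [ 10  10    -3  3     9 ]
ρ4 -> ρ4 − 10·ρ1
  [ 1  1  -1/4  0  -3/2 ]
  [ 0  0   1/4  0   3/2 ]
  [ 0  0     0  0     3 ]
  [ 0  0  -1/2  3    24 ]
ρ2 -> 4·ρ2
  [ 1  1  -1/4  0  -3/2 ]
  [ 0  0     1  0     6 ]
  [ 0  0     0  0     3 ]
  [ 0  0  -1/2  3    24 ]
ρ4 -> ρ4 + 1/2·ρ2
  [ 1  1  -1/4  0  -3/2 ]
  [ 0  0     1  0     6 ]
  [ 0  0     0  0     3 ]
  [ 0  0     0  3    27 ]
ρ3 ↔ ρ4
  [ 1  1  -1/4  0  -3/2 ]
  [ 0  0     1  0     6 ]
  [ 0  0     0  3    27 ]
  [ 0  0     0  0     3 ]
ρ3 -> 1/3·ρ3
  [ 1  1  -1/4  0  -3/2 ]
  [ 0  0     1  0     6 ]
  [ 0  0     0  1     9 ]
  [ 0  0     0  0     3 ]
ρ4 -> 1/3·ρ4
  [ 1  1  -1/4  0  -3/2 ]
  [ 0  0     1  0     6 ]
  [ 0  0     0  1     9 ]
  [ 0  0     0  0     1 ]
ρ3 -> ρ3 − 9·ρ4
  [ 1  1  -1/4  0  -3/2 ]
  [ 0  0     1  0     6 ]
  [ 0  0     0  1     0 ]
  [ 0  0     0  0     1 ]
ρ2 -> ρ2 − 6·ρ4
  [ 1  1  -1/4  0  -3/2 ]
  [ 0  0     1  0     0 ]
  [ 0  0     0  1     0 ]
  [ 0  0     0  0     1 ]
ρ1 -> ρ1 + 3/2·ρ4
  [ 1  1  -1/4  0  0 ]
  [ 0  0     1  0  0 ]
  [ 0  0     0  1  0 ]
  [ 0  0     0  0  1 ]
ρ1 -> ρ1 + 1/4·ρ2
  [ 1  1  0  0  0 ]
  [ 0  0  1  0  0 ]
  [ 0  0  0  1  0 ]
  [ 0  0  0  0  1 ]

1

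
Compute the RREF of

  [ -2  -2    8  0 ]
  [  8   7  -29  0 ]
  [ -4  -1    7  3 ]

[[1, 0, -1, 0], [0, 1, -3, 0], [0, 0, 0, 1]]

R1 -> -1/2·R1
  [  1   1   -4  0 ]
  [  8   7  -29  0 ]
  [ -4  -1    7  3 ]
R2 -> R2 − 8·R1
  [  1   1  -4  0 ]
  [  0  -1   3  0 ]
  [ -4  -1   7  3 ]
R3 -> R3 + 4·R1
  [ 1   1  -4  0 ]
  [ 0  -1   3  0 ]
  [ 0   3  -9  3 ]
R2 -> -1·R2
  [ 1  1  -4  0 ]
  [ 0  1  -3  0 ]
  [ 0  3  -9  3 ]
R3 -> R3 − 3·R2
  [ 1  1  -4  0 ]
  [ 0  1  -3  0 ]
  [ 0  0   0  3 ]
R3 -> 1/3·R3
  [ 1  1  -4  0 ]
  [ 0  1  -3  0 ]
  [ 0  0   0  1 ]
R1 -> R1 − R2
  [ 1  0  -1  0 ]
  [ 0  1  -3  0 ]
  [ 0  0   0  1 ]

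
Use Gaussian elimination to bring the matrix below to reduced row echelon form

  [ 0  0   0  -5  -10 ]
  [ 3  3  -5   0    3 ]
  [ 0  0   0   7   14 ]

Swap R1 and R2.
Multiply R1 by 1/3.
Multiply R2 by -1/5.
Subtract 7 times R2 from R3.

[[1, 1, -5/3, 0, 1], [0, 0, 0, 1, 2], [0, 0, 0, 0, 0]]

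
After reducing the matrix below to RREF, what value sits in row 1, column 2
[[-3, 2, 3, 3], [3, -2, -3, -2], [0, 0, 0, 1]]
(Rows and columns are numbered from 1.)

ρ1 := -1/3·ρ1
ρ2 := ρ2 − 3·ρ1
ρ3 := ρ3 − ρ2
ρ1 := ρ1 + ρ2

-2/3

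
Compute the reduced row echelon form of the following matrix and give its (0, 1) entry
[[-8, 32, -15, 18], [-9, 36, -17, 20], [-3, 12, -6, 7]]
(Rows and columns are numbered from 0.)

-4

R1 -> -1/8·R1
  [  1  -4  15/8  -9/4 ]
  [ -9  36   -17    20 ]
  [ -3  12    -6     7 ]
R2 -> R2 + 9·R1
  [  1  -4  15/8  -9/4 ]
  [  0   0  -1/8  -1/4 ]
  [ -3  12    -6     7 ]
R3 -> R3 + 3·R1
  [ 1  -4  15/8  -9/4 ]
  [ 0   0  -1/8  -1/4 ]
  [ 0   0  -3/8   1/4 ]
R2 -> -8·R2
  [ 1  -4  15/8  -9/4 ]
  [ 0   0     1     2 ]
  [ 0   0  -3/8   1/4 ]
R3 -> R3 + 3/8·R2
  [ 1  -4  15/8  -9/4 ]
  [ 0   0     1     2 ]
  [ 0   0     0     1 ]
R2 -> R2 − 2·R3
  [ 1  -4  15/8  -9/4 ]
  [ 0   0     1     0 ]
  [ 0   0     0     1 ]
R1 -> R1 + 9/4·R3
  [ 1  -4  15/8  0 ]
  [ 0   0     1  0 ]
  [ 0   0     0  1 ]
R1 -> R1 − 15/8·R2
  [ 1  -4  0  0 ]
  [ 0   0  1  0 ]
  [ 0   0  0  1 ]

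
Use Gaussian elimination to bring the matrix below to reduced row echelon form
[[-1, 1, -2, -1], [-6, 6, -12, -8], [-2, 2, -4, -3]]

[[1, -1, 2, 0], [0, 0, 0, 1], [0, 0, 0, 0]]

R1 → -1·R1
R2 → R2 + 6·R1
R3 → R3 + 2·R1
R2 → -1/2·R2
R3 → R3 + R2
R1 → R1 − R2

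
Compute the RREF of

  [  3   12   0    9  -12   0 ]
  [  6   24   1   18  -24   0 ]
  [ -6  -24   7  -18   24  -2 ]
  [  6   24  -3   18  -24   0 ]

R1 → 1/3·R1
  [  1    4   0    3   -4   0 ]
  [  6   24   1   18  -24   0 ]
  [ -6  -24   7  -18   24  -2 ]
  [  6   24  -3   18  -24   0 ]
R2 → R2 − 6·R1
  [  1    4   0    3   -4   0 ]
  [  0    0   1    0    0   0 ]
  [ -6  -24   7  -18   24  -2 ]
  [  6   24  -3   18  -24   0 ]
R3 → R3 + 6·R1
  [ 1   4   0   3   -4   0 ]
  [ 0   0   1   0    0   0 ]
  [ 0   0   7   0    0  -2 ]
  [ 6  24  -3  18  -24   0 ]
R4 → R4 − 6·R1
  [ 1  4   0  3  -4   0 ]
  [ 0  0   1  0   0   0 ]
  [ 0  0   7  0   0  -2 ]
  [ 0  0  -3  0   0   0 ]
R3 → R3 − 7·R2
  [ 1  4   0  3  -4   0 ]
  [ 0  0   1  0   0   0 ]
  [ 0  0   0  0   0  -2 ]
  [ 0  0  -3  0   0   0 ]
R4 → R4 + 3·R2
  [ 1  4  0  3  -4   0 ]
  [ 0  0  1  0   0   0 ]
  [ 0  0  0  0   0  -2 ]
  [ 0  0  0  0   0   0 ]
R3 → -1/2·R3
  [ 1  4  0  3  -4  0 ]
  [ 0  0  1  0   0  0 ]
  [ 0  0  0  0   0  1 ]
  [ 0  0  0  0   0  0 ]

[[1, 4, 0, 3, -4, 0], [0, 0, 1, 0, 0, 0], [0, 0, 0, 0, 0, 1], [0, 0, 0, 0, 0, 0]]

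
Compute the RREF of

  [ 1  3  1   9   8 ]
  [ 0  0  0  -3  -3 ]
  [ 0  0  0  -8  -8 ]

[[1, 3, 1, 0, -1], [0, 0, 0, 1, 1], [0, 0, 0, 0, 0]]

Multiply ρ2 by -1/3.
  [ 1  3  1   9   8 ]
  [ 0  0  0   1   1 ]
  [ 0  0  0  -8  -8 ]
Add 8 times ρ2 to ρ3.
  [ 1  3  1  9  8 ]
  [ 0  0  0  1  1 ]
  [ 0  0  0  0  0 ]
Subtract 9 times ρ2 from ρ1.
  [ 1  3  1  0  -1 ]
  [ 0  0  0  1   1 ]
  [ 0  0  0  0   0 ]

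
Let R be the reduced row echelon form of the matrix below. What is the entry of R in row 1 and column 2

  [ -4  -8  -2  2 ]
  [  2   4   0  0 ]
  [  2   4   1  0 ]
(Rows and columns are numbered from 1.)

2

R1 → -1/4·R1
  [ 1  2  1/2  -1/2 ]
  [ 2  4    0     0 ]
  [ 2  4    1     0 ]
R2 → R2 − 2·R1
  [ 1  2  1/2  -1/2 ]
  [ 0  0   -1     1 ]
  [ 2  4    1     0 ]
R3 → R3 − 2·R1
  [ 1  2  1/2  -1/2 ]
  [ 0  0   -1     1 ]
  [ 0  0    0     1 ]
R2 → -1·R2
  [ 1  2  1/2  -1/2 ]
  [ 0  0    1    -1 ]
  [ 0  0    0     1 ]
R2 → R2 + R3
  [ 1  2  1/2  -1/2 ]
  [ 0  0    1     0 ]
  [ 0  0    0     1 ]
R1 → R1 + 1/2·R3
  [ 1  2  1/2  0 ]
  [ 0  0    1  0 ]
  [ 0  0    0  1 ]
R1 → R1 − 1/2·R2
  [ 1  2  0  0 ]
  [ 0  0  1  0 ]
  [ 0  0  0  1 ]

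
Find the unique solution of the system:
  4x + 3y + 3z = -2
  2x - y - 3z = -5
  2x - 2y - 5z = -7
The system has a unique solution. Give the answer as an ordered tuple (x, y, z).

(-1/2, -2, 2)

Form the augmented matrix and row-reduce:
  [ 4   3   3  |  -2 ]
  [ 2  -1  -3  |  -5 ]
  [ 2  -2  -5  |  -7 ]
Multiply R1 by 1/4.
  [ 1  3/4  3/4  |  -1/2 ]
  [ 2   -1   -3  |    -5 ]
  [ 2   -2   -5  |    -7 ]
Subtract 2 times R1 from R2.
  [ 1   3/4   3/4  |  -1/2 ]
  [ 0  -5/2  -9/2  |    -4 ]
  [ 2    -2    -5  |    -7 ]
Subtract 2 times R1 from R3.
  [ 1   3/4    3/4  |  -1/2 ]
  [ 0  -5/2   -9/2  |    -4 ]
  [ 0  -7/2  -13/2  |    -6 ]
Multiply R2 by -2/5.
  [ 1   3/4    3/4  |  -1/2 ]
  [ 0     1    9/5  |   8/5 ]
  [ 0  -7/2  -13/2  |    -6 ]
Add 7/2 times R2 to R3.
  [ 1  3/4   3/4  |  -1/2 ]
  [ 0    1   9/5  |   8/5 ]
  [ 0    0  -1/5  |  -2/5 ]
Multiply R3 by -5.
  [ 1  3/4  3/4  |  -1/2 ]
  [ 0    1  9/5  |   8/5 ]
  [ 0    0    1  |     2 ]
Subtract 9/5 times R3 from R2.
  [ 1  3/4  3/4  |  -1/2 ]
  [ 0    1    0  |    -2 ]
  [ 0    0    1  |     2 ]
Subtract 3/4 times R3 from R1.
  [ 1  3/4  0  |  -2 ]
  [ 0    1  0  |  -2 ]
  [ 0    0  1  |   2 ]
Subtract 3/4 times R2 from R1.
  [ 1  0  0  |  -1/2 ]
  [ 0  1  0  |    -2 ]
  [ 0  0  1  |     2 ]
Reading off the last column: x = -1/2, y = -2, z = 2.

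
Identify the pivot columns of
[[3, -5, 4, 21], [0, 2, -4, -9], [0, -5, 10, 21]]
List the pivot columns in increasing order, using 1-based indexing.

R1 -> 1/3·R1
R2 -> 1/2·R2
R3 -> R3 + 5·R2
R3 -> -2/3·R3
R2 -> R2 + 9/2·R3
R1 -> R1 − 7·R3
R1 -> R1 + 5/3·R2
Pivot columns are the columns containing a leading 1.

1, 2, 4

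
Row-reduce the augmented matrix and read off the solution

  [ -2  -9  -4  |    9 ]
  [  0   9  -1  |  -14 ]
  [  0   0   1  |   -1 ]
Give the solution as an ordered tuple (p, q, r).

Multiply R1 by -1/2.
  [ 1  9/2   2  |  -9/2 ]
  [ 0    9  -1  |   -14 ]
  [ 0    0   1  |    -1 ]
Multiply R2 by 1/9.
  [ 1  9/2     2  |   -9/2 ]
  [ 0    1  -1/9  |  -14/9 ]
  [ 0    0     1  |     -1 ]
Add 1/9 times R3 to R2.
  [ 1  9/2  2  |  -9/2 ]
  [ 0    1  0  |  -5/3 ]
  [ 0    0  1  |    -1 ]
Subtract 2 times R3 from R1.
  [ 1  9/2  0  |  -5/2 ]
  [ 0    1  0  |  -5/3 ]
  [ 0    0  1  |    -1 ]
Subtract 9/2 times R2 from R1.
  [ 1  0  0  |     5 ]
  [ 0  1  0  |  -5/3 ]
  [ 0  0  1  |    -1 ]
Reading off the last column: p = 5, q = -5/3, r = -1.

(5, -5/3, -1)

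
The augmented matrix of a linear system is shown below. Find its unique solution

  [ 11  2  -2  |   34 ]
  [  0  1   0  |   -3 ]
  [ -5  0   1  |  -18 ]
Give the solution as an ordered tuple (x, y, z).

(4, -3, 2)

ρ1 ← 1/11·ρ1
ρ3 ← ρ3 + 5·ρ1
ρ3 ← ρ3 − 10/11·ρ2
ρ3 ← 11·ρ3
ρ1 ← ρ1 + 2/11·ρ3
ρ1 ← ρ1 − 2/11·ρ2
Reading off the last column: x = 4, y = -3, z = 2.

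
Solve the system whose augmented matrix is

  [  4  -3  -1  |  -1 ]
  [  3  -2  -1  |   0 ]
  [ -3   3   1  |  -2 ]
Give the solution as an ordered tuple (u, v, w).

R1 := 1/4·R1
R2 := R2 − 3·R1
R3 := R3 + 3·R1
R2 := 4·R2
R3 := R3 − 3/4·R2
R2 := R2 + R3
R1 := R1 + 1/4·R3
R1 := R1 + 3/4·R2
Reading off the last column: u = -3, v = -2, w = -5.

(-3, -2, -5)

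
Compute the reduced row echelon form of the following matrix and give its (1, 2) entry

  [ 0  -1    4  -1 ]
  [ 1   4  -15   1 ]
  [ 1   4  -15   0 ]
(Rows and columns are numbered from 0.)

Swap R1 and R2.
Subtract R1 from R3.
Multiply R2 by -1.
Multiply R3 by -1.
Subtract R3 from R2.
Subtract R3 from R1.
Subtract 4 times R2 from R1.

-4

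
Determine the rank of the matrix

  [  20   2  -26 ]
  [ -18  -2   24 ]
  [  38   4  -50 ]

R1 := 1/20·R1
  [   1  1/10  -13/10 ]
  [ -18    -2      24 ]
  [  38     4     -50 ]
R2 := R2 + 18·R1
  [  1  1/10  -13/10 ]
  [  0  -1/5     3/5 ]
  [ 38     4     -50 ]
R3 := R3 − 38·R1
  [ 1  1/10  -13/10 ]
  [ 0  -1/5     3/5 ]
  [ 0   1/5    -3/5 ]
R2 := -5·R2
  [ 1  1/10  -13/10 ]
  [ 0     1      -3 ]
  [ 0   1/5    -3/5 ]
R3 := R3 − 1/5·R2
  [ 1  1/10  -13/10 ]
  [ 0     1      -3 ]
  [ 0     0       0 ]
R1 := R1 − 1/10·R2
  [ 1  0  -1 ]
  [ 0  1  -3 ]
  [ 0  0   0 ]
The reduced form has 2 nonzero rows.

rank = 2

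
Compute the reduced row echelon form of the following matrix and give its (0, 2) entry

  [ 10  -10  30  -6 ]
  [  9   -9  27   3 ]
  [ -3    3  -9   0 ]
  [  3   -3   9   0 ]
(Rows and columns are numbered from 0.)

r1 → 1/10·r1
r2 → r2 − 9·r1
r3 → r3 + 3·r1
r4 → r4 − 3·r1
r2 → 5/42·r2
r3 → r3 + 9/5·r2
r4 → r4 − 9/5·r2
r1 → r1 + 3/5·r2

3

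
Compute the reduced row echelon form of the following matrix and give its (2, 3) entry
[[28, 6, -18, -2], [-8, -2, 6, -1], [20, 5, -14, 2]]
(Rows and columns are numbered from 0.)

Multiply ρ1 by 1/28.
  [  1  3/14  -9/14  -1/14 ]
  [ -8    -2      6     -1 ]
  [ 20     5    -14      2 ]
Add 8 times ρ1 to ρ2.
  [  1  3/14  -9/14  -1/14 ]
  [  0  -2/7    6/7  -11/7 ]
  [ 20     5    -14      2 ]
Subtract 20 times ρ1 from ρ3.
  [ 1  3/14  -9/14  -1/14 ]
  [ 0  -2/7    6/7  -11/7 ]
  [ 0   5/7   -8/7   24/7 ]
Multiply ρ2 by -7/2.
  [ 1  3/14  -9/14  -1/14 ]
  [ 0     1     -3   11/2 ]
  [ 0   5/7   -8/7   24/7 ]
Subtract 5/7 times ρ2 from ρ3.
  [ 1  3/14  -9/14  -1/14 ]
  [ 0     1     -3   11/2 ]
  [ 0     0      1   -1/2 ]
Add 3 times ρ3 to ρ2.
  [ 1  3/14  -9/14  -1/14 ]
  [ 0     1      0      4 ]
  [ 0     0      1   -1/2 ]
Add 9/14 times ρ3 to ρ1.
  [ 1  3/14  0  -11/28 ]
  [ 0     1  0       4 ]
  [ 0     0  1    -1/2 ]
Subtract 3/14 times ρ2 from ρ1.
  [ 1  0  0  -5/4 ]
  [ 0  1  0     4 ]
  [ 0  0  1  -1/2 ]

-1/2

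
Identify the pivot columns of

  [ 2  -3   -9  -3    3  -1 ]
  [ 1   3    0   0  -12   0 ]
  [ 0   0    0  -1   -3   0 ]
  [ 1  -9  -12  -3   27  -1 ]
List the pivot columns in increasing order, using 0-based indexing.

ρ1 := 1/2·ρ1
  [ 1  -3/2  -9/2  -3/2  3/2  -1/2 ]
  [ 1     3     0     0  -12     0 ]
  [ 0     0     0    -1   -3     0 ]
  [ 1    -9   -12    -3   27    -1 ]
ρ2 := ρ2 − ρ1
  [ 1  -3/2  -9/2  -3/2    3/2  -1/2 ]
  [ 0   9/2   9/2   3/2  -27/2   1/2 ]
  [ 0     0     0    -1     -3     0 ]
  [ 1    -9   -12    -3     27    -1 ]
ρ4 := ρ4 − ρ1
  [ 1   -3/2   -9/2  -3/2    3/2  -1/2 ]
  [ 0    9/2    9/2   3/2  -27/2   1/2 ]
  [ 0      0      0    -1     -3     0 ]
  [ 0  -15/2  -15/2  -3/2   51/2  -1/2 ]
ρ2 := 2/9·ρ2
  [ 1   -3/2   -9/2  -3/2   3/2  -1/2 ]
  [ 0      1      1   1/3    -3   1/9 ]
  [ 0      0      0    -1    -3     0 ]
  [ 0  -15/2  -15/2  -3/2  51/2  -1/2 ]
ρ4 := ρ4 + 15/2·ρ2
  [ 1  -3/2  -9/2  -3/2  3/2  -1/2 ]
  [ 0     1     1   1/3   -3   1/9 ]
  [ 0     0     0    -1   -3     0 ]
  [ 0     0     0     1    3   1/3 ]
ρ3 := -1·ρ3
  [ 1  -3/2  -9/2  -3/2  3/2  -1/2 ]
  [ 0     1     1   1/3   -3   1/9 ]
  [ 0     0     0     1    3     0 ]
  [ 0     0     0     1    3   1/3 ]
ρ4 := ρ4 − ρ3
  [ 1  -3/2  -9/2  -3/2  3/2  -1/2 ]
  [ 0     1     1   1/3   -3   1/9 ]
  [ 0     0     0     1    3     0 ]
  [ 0     0     0     0    0   1/3 ]
ρ4 := 3·ρ4
  [ 1  -3/2  -9/2  -3/2  3/2  -1/2 ]
  [ 0     1     1   1/3   -3   1/9 ]
  [ 0     0     0     1    3     0 ]
  [ 0     0     0     0    0     1 ]
ρ2 := ρ2 − 1/9·ρ4
  [ 1  -3/2  -9/2  -3/2  3/2  -1/2 ]
  [ 0     1     1   1/3   -3     0 ]
  [ 0     0     0     1    3     0 ]
  [ 0     0     0     0    0     1 ]
ρ1 := ρ1 + 1/2·ρ4
  [ 1  -3/2  -9/2  -3/2  3/2  0 ]
  [ 0     1     1   1/3   -3  0 ]
  [ 0     0     0     1    3  0 ]
  [ 0     0     0     0    0  1 ]
ρ2 := ρ2 − 1/3·ρ3
  [ 1  -3/2  -9/2  -3/2  3/2  0 ]
  [ 0     1     1     0   -4  0 ]
  [ 0     0     0     1    3  0 ]
  [ 0     0     0     0    0  1 ]
ρ1 := ρ1 + 3/2·ρ3
  [ 1  -3/2  -9/2  0   6  0 ]
  [ 0     1     1  0  -4  0 ]
  [ 0     0     0  1   3  0 ]
  [ 0     0     0  0   0  1 ]
ρ1 := ρ1 + 3/2·ρ2
  [ 1  0  -3  0   0  0 ]
  [ 0  1   1  0  -4  0 ]
  [ 0  0   0  1   3  0 ]
  [ 0  0   0  0   0  1 ]
Pivot columns are the columns containing a leading 1.

0, 1, 3, 5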